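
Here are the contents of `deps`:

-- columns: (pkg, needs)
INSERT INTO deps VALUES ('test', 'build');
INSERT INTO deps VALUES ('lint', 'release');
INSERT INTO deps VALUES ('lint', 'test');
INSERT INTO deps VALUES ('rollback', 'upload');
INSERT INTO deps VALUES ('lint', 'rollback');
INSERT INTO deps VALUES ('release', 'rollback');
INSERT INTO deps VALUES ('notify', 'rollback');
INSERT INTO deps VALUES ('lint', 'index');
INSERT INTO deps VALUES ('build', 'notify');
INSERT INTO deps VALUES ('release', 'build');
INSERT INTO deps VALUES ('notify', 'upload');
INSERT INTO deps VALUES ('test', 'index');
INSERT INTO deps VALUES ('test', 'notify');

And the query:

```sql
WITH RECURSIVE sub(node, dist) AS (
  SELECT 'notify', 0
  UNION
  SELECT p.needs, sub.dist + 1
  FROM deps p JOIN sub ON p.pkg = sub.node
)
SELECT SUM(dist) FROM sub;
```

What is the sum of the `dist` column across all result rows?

4

Base: (notify, dist=0).
Iteration 1: edges from {notify} -> (rollback, dist=1), (upload, dist=1).
Iteration 2: edges from {rollback,upload} -> (upload, dist=2).
Iteration 3: no outgoing edges from {upload}; recursion stops.
SUM(dist) = 0 + 1 + 1 + 2 = 4.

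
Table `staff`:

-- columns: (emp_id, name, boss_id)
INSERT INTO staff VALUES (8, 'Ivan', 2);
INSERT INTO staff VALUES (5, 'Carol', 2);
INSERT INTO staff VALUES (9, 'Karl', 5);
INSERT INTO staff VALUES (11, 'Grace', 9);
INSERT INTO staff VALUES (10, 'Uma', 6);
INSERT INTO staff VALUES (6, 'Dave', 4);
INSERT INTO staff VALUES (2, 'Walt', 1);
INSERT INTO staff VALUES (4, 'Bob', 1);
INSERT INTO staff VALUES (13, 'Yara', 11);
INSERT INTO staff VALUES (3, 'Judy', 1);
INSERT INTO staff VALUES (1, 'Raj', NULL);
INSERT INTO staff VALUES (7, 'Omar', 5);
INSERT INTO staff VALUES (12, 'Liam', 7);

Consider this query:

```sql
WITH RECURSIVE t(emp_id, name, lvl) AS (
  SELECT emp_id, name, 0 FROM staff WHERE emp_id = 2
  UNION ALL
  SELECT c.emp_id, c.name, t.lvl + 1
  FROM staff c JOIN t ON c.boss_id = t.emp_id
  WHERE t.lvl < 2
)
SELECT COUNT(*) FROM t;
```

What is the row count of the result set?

Base: emp_id=2 (Walt) at lvl 0.
Iteration 1: rows with boss_id in {2} -> Carol (id 5, lvl 1), Ivan (id 8, lvl 1).
Iteration 2: rows with boss_id in {5,8} -> Omar (id 7, lvl 2), Karl (id 9, lvl 2).
Iteration 3: lvl < 2 fails for all current rows; recursion stops.
Total rows emitted: 5.

5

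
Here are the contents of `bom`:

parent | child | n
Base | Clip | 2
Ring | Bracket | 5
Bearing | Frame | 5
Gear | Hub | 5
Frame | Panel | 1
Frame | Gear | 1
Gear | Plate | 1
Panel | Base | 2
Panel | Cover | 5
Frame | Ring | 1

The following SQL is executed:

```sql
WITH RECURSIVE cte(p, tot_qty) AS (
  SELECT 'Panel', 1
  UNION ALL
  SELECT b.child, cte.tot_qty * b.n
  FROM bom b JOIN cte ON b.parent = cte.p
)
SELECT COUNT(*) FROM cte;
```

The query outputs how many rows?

Base: (Panel, tot_qty=1).
Iteration 1: components of {Panel} -> Base = 1*2 = 2, Cover = 1*5 = 5.
Iteration 2: components of {Base,Cover} -> Clip = 2*2 = 4.
Iteration 3: no further components; recursion stops.
Total rows emitted: 4.

4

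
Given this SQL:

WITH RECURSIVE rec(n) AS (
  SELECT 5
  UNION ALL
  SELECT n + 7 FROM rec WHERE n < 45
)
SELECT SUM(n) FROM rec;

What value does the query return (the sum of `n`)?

182

Base: n=5.
Iteration 1: 5 < 45 holds -> n = 5 + 7 = 12.
Iteration 2: 12 < 45 holds -> n = 12 + 7 = 19.
Iteration 3: 19 < 45 holds -> n = 19 + 7 = 26.
Iteration 4: 26 < 45 holds -> n = 26 + 7 = 33.
Iteration 5: 33 < 45 holds -> n = 33 + 7 = 40.
Iteration 6: 40 < 45 holds -> n = 40 + 7 = 47.
Iteration 7: 47 < 45 fails; recursion stops.
SUM(n) = 5 + 12 + 19 + 26 + 33 + 40 + 47 = 182.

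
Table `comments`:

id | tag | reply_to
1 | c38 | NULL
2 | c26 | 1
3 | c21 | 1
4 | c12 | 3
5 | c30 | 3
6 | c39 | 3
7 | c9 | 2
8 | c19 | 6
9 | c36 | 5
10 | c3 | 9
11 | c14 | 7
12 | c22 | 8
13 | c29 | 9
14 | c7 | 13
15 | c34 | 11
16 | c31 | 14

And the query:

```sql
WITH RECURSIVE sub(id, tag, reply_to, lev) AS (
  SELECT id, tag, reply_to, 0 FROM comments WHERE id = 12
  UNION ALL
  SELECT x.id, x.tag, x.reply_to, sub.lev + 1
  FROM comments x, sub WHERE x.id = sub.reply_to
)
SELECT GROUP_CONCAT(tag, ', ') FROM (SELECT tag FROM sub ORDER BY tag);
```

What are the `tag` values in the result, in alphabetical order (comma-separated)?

c19, c21, c22, c38, c39

Base: id=12 (c22), reply_to=8, lev 0.
Iteration 1: join on id=8 -> c19 (id 8, reply_to=6, lev 1).
Iteration 2: join on id=6 -> c39 (id 6, reply_to=3, lev 2).
Iteration 3: join on id=3 -> c21 (id 3, reply_to=1, lev 3).
Iteration 4: join on id=1 -> c38 (id 1, reply_to=NULL, lev 4).
Iteration 5: reply_to is NULL; no match; recursion stops.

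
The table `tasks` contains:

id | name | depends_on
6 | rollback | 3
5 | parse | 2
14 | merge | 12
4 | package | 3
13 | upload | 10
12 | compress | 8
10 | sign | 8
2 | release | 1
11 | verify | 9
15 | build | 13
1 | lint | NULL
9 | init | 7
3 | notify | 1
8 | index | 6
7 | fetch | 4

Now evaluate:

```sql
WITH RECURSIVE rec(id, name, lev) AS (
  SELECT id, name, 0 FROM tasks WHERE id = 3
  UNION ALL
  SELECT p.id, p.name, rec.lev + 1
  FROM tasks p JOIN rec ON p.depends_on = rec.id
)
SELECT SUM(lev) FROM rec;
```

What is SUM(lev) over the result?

32

Base: id=3 (notify) at lev 0.
Iteration 1: rows with depends_on in {3} -> package (id 4, lev 1), rollback (id 6, lev 1).
Iteration 2: rows with depends_on in {4,6} -> fetch (id 7, lev 2), index (id 8, lev 2).
Iteration 3: rows with depends_on in {7,8} -> init (id 9, lev 3), sign (id 10, lev 3), compress (id 12, lev 3).
Iteration 4: rows with depends_on in {9,10,12} -> verify (id 11, lev 4), upload (id 13, lev 4), merge (id 14, lev 4).
Iteration 5: rows with depends_on in {11,13,14} -> build (id 15, lev 5).
Iteration 6: no rows with depends_on in {15}; recursion stops.
SUM(lev) = 0 + 1 + 1 + 2 + 2 + 3 + 3 + 3 + 4 + 4 + 4 + 5 = 32.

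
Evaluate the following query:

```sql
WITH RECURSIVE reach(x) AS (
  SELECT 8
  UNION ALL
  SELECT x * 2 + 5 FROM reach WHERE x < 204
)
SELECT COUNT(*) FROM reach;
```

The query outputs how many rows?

6

Base: x=8.
Iteration 1: 8 < 204 holds -> x = 8 * 2 + 5 = 21.
Iteration 2: 21 < 204 holds -> x = 21 * 2 + 5 = 47.
Iteration 3: 47 < 204 holds -> x = 47 * 2 + 5 = 99.
Iteration 4: 99 < 204 holds -> x = 99 * 2 + 5 = 203.
Iteration 5: 203 < 204 holds -> x = 203 * 2 + 5 = 411.
Iteration 6: 411 < 204 fails; recursion stops.
Total rows emitted: 6.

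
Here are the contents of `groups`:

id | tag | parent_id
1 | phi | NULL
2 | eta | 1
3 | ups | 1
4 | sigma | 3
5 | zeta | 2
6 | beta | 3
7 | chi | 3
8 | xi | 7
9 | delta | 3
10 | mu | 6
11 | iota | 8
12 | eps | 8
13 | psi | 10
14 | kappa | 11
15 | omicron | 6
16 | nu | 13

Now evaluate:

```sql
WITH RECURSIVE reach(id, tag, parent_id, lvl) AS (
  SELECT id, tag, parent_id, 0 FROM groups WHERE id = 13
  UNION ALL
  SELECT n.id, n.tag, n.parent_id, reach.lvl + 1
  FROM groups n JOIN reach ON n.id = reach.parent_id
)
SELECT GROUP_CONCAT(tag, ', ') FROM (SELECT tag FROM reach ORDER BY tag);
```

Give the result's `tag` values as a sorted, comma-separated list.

Base: id=13 (psi), parent_id=10, lvl 0.
Iteration 1: join on id=10 -> mu (id 10, parent_id=6, lvl 1).
Iteration 2: join on id=6 -> beta (id 6, parent_id=3, lvl 2).
Iteration 3: join on id=3 -> ups (id 3, parent_id=1, lvl 3).
Iteration 4: join on id=1 -> phi (id 1, parent_id=NULL, lvl 4).
Iteration 5: parent_id is NULL; no match; recursion stops.

beta, mu, phi, psi, ups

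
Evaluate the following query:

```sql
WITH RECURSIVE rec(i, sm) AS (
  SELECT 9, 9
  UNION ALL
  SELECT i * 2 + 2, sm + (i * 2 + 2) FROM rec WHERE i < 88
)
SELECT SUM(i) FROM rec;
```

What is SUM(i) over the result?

Base: i=9, sm=9.
Iteration 1: 9 < 88 holds -> i = 9 * 2 + 2 = 20, sm = 9 + 20 = 29.
Iteration 2: 20 < 88 holds -> i = 20 * 2 + 2 = 42, sm = 29 + 42 = 71.
Iteration 3: 42 < 88 holds -> i = 42 * 2 + 2 = 86, sm = 71 + 86 = 157.
Iteration 4: 86 < 88 holds -> i = 86 * 2 + 2 = 174, sm = 157 + 174 = 331.
Iteration 5: 174 < 88 fails; recursion stops.
SUM(i) = 9 + 20 + 42 + 86 + 174 = 331.

331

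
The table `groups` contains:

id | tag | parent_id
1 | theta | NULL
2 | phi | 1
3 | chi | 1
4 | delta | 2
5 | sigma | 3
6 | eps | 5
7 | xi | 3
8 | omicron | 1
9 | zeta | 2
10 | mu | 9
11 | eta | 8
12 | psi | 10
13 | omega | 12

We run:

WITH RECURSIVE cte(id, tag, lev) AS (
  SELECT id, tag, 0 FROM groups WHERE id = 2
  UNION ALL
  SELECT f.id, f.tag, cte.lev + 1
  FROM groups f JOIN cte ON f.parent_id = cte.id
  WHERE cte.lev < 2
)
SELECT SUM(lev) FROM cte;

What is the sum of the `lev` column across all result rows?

4

Base: id=2 (phi) at lev 0.
Iteration 1: rows with parent_id in {2} -> delta (id 4, lev 1), zeta (id 9, lev 1).
Iteration 2: rows with parent_id in {4,9} -> mu (id 10, lev 2).
Iteration 3: lev < 2 fails for all current rows; recursion stops.
SUM(lev) = 0 + 1 + 1 + 2 = 4.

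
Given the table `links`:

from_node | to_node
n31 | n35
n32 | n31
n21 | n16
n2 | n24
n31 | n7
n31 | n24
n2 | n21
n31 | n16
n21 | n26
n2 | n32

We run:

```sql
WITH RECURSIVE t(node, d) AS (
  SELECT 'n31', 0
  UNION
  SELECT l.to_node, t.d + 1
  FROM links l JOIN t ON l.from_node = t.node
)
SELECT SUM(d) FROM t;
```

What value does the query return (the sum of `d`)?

Base: (n31, d=0).
Iteration 1: edges from {n31} -> (n16, d=1), (n24, d=1), (n35, d=1), (n7, d=1).
Iteration 2: no outgoing edges from {n16,n24,n35,n7}; recursion stops.
SUM(d) = 0 + 1 + 1 + 1 + 1 = 4.

4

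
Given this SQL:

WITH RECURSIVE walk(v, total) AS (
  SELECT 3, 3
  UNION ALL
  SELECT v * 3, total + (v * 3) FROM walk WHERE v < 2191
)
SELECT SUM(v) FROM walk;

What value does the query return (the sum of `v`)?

9840

Base: v=3, total=3.
Iteration 1: 3 < 2191 holds -> v = 3 * 3 = 9, total = 3 + 9 = 12.
Iteration 2: 9 < 2191 holds -> v = 9 * 3 = 27, total = 12 + 27 = 39.
Iteration 3: 27 < 2191 holds -> v = 27 * 3 = 81, total = 39 + 81 = 120.
Iteration 4: 81 < 2191 holds -> v = 81 * 3 = 243, total = 120 + 243 = 363.
Iteration 5: 243 < 2191 holds -> v = 243 * 3 = 729, total = 363 + 729 = 1092.
Iteration 6: 729 < 2191 holds -> v = 729 * 3 = 2187, total = 1092 + 2187 = 3279.
Iteration 7: 2187 < 2191 holds -> v = 2187 * 3 = 6561, total = 3279 + 6561 = 9840.
Iteration 8: 6561 < 2191 fails; recursion stops.
SUM(v) = 3 + 9 + 27 + 81 + 243 + 729 + 2187 + 6561 = 9840.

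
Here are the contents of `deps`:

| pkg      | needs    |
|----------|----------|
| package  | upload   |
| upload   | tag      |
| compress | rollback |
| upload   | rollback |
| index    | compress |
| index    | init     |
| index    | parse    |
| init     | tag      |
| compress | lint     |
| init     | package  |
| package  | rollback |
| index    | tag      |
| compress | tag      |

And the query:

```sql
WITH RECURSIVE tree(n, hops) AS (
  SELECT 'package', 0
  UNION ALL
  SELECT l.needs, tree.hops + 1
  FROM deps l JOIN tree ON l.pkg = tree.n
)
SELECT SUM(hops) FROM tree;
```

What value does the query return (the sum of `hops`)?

Base: (package, hops=0).
Iteration 1: edges from {package} -> (rollback, hops=1), (upload, hops=1).
Iteration 2: edges from {rollback,upload} -> (rollback, hops=2), (tag, hops=2).
Iteration 3: no outgoing edges from {rollback,tag}; recursion stops.
SUM(hops) = 0 + 1 + 1 + 2 + 2 = 6.

6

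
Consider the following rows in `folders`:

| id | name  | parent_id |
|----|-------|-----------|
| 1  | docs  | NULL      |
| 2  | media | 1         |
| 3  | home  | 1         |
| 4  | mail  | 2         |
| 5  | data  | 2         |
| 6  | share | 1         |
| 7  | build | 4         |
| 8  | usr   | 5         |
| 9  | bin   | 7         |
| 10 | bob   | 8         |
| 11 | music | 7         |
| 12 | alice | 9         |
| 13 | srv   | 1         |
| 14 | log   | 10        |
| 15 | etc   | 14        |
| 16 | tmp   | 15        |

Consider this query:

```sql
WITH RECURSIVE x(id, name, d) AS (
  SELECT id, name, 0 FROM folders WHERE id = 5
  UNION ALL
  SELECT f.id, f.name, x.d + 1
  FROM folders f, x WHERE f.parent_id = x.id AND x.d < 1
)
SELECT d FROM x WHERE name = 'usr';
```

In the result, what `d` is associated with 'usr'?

1

Base: id=5 (data) at d 0.
Iteration 1: rows with parent_id in {5} -> usr (id 8, d 1).
Iteration 2: d < 1 fails for all current rows; recursion stops.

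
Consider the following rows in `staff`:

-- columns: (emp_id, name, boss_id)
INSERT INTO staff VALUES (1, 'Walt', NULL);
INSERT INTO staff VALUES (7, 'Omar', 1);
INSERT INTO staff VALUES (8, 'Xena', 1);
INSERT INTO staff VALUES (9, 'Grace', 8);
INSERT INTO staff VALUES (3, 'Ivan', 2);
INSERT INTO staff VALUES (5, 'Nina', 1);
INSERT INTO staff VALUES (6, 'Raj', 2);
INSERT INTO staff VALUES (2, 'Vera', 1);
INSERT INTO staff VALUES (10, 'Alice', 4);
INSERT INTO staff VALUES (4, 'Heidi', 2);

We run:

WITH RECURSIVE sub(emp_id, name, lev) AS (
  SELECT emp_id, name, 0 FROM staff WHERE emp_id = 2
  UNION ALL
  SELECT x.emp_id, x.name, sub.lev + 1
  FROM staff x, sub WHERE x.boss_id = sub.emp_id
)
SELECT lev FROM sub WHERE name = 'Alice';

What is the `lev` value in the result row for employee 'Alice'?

Base: emp_id=2 (Vera) at lev 0.
Iteration 1: rows with boss_id in {2} -> Ivan (id 3, lev 1), Heidi (id 4, lev 1), Raj (id 6, lev 1).
Iteration 2: rows with boss_id in {3,4,6} -> Alice (id 10, lev 2).
Iteration 3: no rows with boss_id in {10}; recursion stops.

2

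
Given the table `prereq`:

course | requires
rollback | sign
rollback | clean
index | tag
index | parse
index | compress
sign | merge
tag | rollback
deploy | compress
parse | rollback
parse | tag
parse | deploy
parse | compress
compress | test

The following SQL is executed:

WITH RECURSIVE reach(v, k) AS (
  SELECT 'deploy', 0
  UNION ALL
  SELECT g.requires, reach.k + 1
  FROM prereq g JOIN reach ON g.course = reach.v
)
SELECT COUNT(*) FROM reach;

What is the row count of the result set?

3

Base: (deploy, k=0).
Iteration 1: edges from {deploy} -> (compress, k=1).
Iteration 2: edges from {compress} -> (test, k=2).
Iteration 3: no outgoing edges from {test}; recursion stops.
Total rows emitted: 3.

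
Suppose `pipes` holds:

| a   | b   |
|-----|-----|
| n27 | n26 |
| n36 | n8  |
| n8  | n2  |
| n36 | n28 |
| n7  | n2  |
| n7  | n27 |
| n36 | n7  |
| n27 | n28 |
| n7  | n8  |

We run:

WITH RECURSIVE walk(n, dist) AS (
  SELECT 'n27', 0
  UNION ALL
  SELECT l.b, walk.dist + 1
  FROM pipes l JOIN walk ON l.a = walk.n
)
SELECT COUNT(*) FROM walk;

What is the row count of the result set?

3

Base: (n27, dist=0).
Iteration 1: edges from {n27} -> (n26, dist=1), (n28, dist=1).
Iteration 2: no outgoing edges from {n26,n28}; recursion stops.
Total rows emitted: 3.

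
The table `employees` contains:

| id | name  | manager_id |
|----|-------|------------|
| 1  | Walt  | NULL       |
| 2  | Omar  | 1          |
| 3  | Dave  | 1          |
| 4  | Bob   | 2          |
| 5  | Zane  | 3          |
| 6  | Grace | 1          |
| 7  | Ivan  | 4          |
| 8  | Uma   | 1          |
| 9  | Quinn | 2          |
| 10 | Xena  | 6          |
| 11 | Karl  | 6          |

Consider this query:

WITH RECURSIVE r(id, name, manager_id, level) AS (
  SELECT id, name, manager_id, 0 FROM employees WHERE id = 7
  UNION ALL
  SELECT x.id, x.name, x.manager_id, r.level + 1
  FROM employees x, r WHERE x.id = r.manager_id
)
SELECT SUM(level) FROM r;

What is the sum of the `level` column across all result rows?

6

Base: id=7 (Ivan), manager_id=4, level 0.
Iteration 1: join on id=4 -> Bob (id 4, manager_id=2, level 1).
Iteration 2: join on id=2 -> Omar (id 2, manager_id=1, level 2).
Iteration 3: join on id=1 -> Walt (id 1, manager_id=NULL, level 3).
Iteration 4: manager_id is NULL; no match; recursion stops.
SUM(level) = 0 + 1 + 2 + 3 = 6.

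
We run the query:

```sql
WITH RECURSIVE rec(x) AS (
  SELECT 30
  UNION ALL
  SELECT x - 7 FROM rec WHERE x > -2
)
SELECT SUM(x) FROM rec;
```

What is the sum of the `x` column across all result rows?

75

Base: x=30.
Iteration 1: 30 > -2 holds -> x = 30 - 7 = 23.
Iteration 2: 23 > -2 holds -> x = 23 - 7 = 16.
Iteration 3: 16 > -2 holds -> x = 16 - 7 = 9.
Iteration 4: 9 > -2 holds -> x = 9 - 7 = 2.
Iteration 5: 2 > -2 holds -> x = 2 - 7 = -5.
Iteration 6: -5 > -2 fails; recursion stops.
SUM(x) = 30 + 23 + 16 + 9 + 2 + -5 = 75.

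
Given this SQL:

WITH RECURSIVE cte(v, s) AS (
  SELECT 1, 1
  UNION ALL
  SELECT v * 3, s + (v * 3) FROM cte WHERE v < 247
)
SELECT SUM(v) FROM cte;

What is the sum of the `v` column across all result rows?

Base: v=1, s=1.
Iteration 1: 1 < 247 holds -> v = 1 * 3 = 3, s = 1 + 3 = 4.
Iteration 2: 3 < 247 holds -> v = 3 * 3 = 9, s = 4 + 9 = 13.
Iteration 3: 9 < 247 holds -> v = 9 * 3 = 27, s = 13 + 27 = 40.
Iteration 4: 27 < 247 holds -> v = 27 * 3 = 81, s = 40 + 81 = 121.
Iteration 5: 81 < 247 holds -> v = 81 * 3 = 243, s = 121 + 243 = 364.
Iteration 6: 243 < 247 holds -> v = 243 * 3 = 729, s = 364 + 729 = 1093.
Iteration 7: 729 < 247 fails; recursion stops.
SUM(v) = 1 + 3 + 9 + 27 + 81 + 243 + 729 = 1093.

1093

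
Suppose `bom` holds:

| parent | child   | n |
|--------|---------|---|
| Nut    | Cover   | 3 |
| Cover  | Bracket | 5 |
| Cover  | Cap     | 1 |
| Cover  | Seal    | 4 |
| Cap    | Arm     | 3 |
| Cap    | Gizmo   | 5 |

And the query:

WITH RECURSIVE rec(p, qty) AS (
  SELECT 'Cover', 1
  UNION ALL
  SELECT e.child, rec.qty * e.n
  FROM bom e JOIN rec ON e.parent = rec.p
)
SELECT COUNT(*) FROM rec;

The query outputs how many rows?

6

Base: (Cover, qty=1).
Iteration 1: components of {Cover} -> Bracket = 1*5 = 5, Cap = 1*1 = 1, Seal = 1*4 = 4.
Iteration 2: components of {Bracket,Cap,Seal} -> Arm = 1*3 = 3, Gizmo = 1*5 = 5.
Iteration 3: no further components; recursion stops.
Total rows emitted: 6.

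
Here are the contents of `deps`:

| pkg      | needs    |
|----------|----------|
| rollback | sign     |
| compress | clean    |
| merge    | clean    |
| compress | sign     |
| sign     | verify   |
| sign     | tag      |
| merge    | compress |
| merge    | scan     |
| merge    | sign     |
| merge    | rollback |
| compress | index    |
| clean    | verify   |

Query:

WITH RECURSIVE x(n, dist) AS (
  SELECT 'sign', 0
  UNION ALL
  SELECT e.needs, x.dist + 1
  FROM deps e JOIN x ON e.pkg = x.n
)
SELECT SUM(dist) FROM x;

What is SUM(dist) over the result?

Base: (sign, dist=0).
Iteration 1: edges from {sign} -> (tag, dist=1), (verify, dist=1).
Iteration 2: no outgoing edges from {tag,verify}; recursion stops.
SUM(dist) = 0 + 1 + 1 = 2.

2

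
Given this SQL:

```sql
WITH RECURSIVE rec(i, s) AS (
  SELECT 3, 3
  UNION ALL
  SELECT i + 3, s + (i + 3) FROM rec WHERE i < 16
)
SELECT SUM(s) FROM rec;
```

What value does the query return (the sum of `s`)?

168

Base: i=3, s=3.
Iteration 1: 3 < 16 holds -> i = 3 + 3 = 6, s = 3 + 6 = 9.
Iteration 2: 6 < 16 holds -> i = 6 + 3 = 9, s = 9 + 9 = 18.
Iteration 3: 9 < 16 holds -> i = 9 + 3 = 12, s = 18 + 12 = 30.
Iteration 4: 12 < 16 holds -> i = 12 + 3 = 15, s = 30 + 15 = 45.
Iteration 5: 15 < 16 holds -> i = 15 + 3 = 18, s = 45 + 18 = 63.
Iteration 6: 18 < 16 fails; recursion stops.
SUM(s) = 3 + 9 + 18 + 30 + 45 + 63 = 168.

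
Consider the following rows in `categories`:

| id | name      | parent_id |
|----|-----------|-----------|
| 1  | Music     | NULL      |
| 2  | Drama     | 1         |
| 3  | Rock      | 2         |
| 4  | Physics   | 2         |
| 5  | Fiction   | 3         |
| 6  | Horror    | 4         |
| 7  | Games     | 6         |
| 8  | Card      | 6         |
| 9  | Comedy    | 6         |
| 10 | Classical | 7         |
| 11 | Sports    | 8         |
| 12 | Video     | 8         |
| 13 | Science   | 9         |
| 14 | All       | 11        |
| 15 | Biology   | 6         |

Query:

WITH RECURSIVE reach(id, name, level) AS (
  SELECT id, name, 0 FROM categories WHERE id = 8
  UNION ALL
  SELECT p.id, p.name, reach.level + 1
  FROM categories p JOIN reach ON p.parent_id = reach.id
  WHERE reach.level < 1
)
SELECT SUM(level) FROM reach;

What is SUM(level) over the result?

2

Base: id=8 (Card) at level 0.
Iteration 1: rows with parent_id in {8} -> Sports (id 11, level 1), Video (id 12, level 1).
Iteration 2: level < 1 fails for all current rows; recursion stops.
SUM(level) = 0 + 1 + 1 = 2.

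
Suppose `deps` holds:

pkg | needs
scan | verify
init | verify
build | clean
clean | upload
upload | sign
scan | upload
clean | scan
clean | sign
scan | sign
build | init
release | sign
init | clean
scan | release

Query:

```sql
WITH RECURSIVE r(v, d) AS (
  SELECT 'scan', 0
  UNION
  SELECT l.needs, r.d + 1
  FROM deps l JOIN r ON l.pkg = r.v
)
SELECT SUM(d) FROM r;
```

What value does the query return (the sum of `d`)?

6

Base: (scan, d=0).
Iteration 1: edges from {scan} -> (release, d=1), (sign, d=1), (upload, d=1), (verify, d=1).
Iteration 2: edges from {release,sign,upload,verify} -> (sign, d=2). [UNION drops 1 duplicate row(s)]
Iteration 3: no outgoing edges from {sign}; recursion stops.
SUM(d) = 0 + 1 + 1 + 1 + 1 + 2 = 6.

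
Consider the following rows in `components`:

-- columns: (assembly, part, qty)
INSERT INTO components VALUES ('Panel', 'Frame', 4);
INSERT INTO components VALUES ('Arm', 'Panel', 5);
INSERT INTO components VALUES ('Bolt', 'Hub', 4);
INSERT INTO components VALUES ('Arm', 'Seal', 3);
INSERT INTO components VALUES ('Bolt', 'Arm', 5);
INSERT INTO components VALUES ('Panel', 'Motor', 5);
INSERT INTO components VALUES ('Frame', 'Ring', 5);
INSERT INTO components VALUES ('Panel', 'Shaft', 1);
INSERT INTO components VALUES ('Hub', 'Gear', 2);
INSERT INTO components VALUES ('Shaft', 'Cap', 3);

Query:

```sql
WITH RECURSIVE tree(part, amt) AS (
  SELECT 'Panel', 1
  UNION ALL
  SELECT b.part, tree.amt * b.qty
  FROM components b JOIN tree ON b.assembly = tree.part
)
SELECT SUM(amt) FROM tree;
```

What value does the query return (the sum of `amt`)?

34

Base: (Panel, amt=1).
Iteration 1: components of {Panel} -> Frame = 1*4 = 4, Motor = 1*5 = 5, Shaft = 1*1 = 1.
Iteration 2: components of {Frame,Motor,Shaft} -> Cap = 1*3 = 3, Ring = 4*5 = 20.
Iteration 3: no further components; recursion stops.
SUM(amt) = 1 + 1 + 4 + 5 + 3 + 20 = 34.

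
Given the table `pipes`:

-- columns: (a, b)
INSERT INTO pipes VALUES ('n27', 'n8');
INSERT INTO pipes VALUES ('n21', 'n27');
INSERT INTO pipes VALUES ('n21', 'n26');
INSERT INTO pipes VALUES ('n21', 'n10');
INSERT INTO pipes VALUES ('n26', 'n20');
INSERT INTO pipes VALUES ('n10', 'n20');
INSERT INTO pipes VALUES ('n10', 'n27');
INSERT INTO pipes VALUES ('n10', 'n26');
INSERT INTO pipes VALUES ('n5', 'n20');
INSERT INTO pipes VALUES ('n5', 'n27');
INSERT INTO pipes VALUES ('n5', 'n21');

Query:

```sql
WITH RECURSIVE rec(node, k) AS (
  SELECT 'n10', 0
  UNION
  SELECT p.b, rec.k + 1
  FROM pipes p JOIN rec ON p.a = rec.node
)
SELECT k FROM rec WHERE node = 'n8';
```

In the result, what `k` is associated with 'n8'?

2

Base: (n10, k=0).
Iteration 1: edges from {n10} -> (n20, k=1), (n26, k=1), (n27, k=1).
Iteration 2: edges from {n20,n26,n27} -> (n20, k=2), (n8, k=2).
Iteration 3: no outgoing edges from {n20,n8}; recursion stops.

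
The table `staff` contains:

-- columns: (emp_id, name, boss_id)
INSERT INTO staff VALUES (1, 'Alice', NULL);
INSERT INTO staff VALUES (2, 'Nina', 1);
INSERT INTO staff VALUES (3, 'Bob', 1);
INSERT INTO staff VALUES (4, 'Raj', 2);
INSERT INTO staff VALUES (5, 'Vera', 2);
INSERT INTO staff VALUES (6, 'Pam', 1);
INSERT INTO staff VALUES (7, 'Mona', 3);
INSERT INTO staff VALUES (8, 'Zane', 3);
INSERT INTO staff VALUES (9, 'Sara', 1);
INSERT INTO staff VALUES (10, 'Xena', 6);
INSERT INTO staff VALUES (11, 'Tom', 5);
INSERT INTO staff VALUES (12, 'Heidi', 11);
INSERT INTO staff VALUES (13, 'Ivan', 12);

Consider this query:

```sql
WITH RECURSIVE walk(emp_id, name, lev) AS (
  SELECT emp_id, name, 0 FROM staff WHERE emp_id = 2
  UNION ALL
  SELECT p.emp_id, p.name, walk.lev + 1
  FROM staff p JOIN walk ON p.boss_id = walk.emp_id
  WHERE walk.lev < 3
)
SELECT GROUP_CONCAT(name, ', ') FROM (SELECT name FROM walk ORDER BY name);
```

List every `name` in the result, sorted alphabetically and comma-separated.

Heidi, Nina, Raj, Tom, Vera

Base: emp_id=2 (Nina) at lev 0.
Iteration 1: rows with boss_id in {2} -> Raj (id 4, lev 1), Vera (id 5, lev 1).
Iteration 2: rows with boss_id in {4,5} -> Tom (id 11, lev 2).
Iteration 3: rows with boss_id in {11} -> Heidi (id 12, lev 3).
Iteration 4: lev < 3 fails for all current rows; recursion stops.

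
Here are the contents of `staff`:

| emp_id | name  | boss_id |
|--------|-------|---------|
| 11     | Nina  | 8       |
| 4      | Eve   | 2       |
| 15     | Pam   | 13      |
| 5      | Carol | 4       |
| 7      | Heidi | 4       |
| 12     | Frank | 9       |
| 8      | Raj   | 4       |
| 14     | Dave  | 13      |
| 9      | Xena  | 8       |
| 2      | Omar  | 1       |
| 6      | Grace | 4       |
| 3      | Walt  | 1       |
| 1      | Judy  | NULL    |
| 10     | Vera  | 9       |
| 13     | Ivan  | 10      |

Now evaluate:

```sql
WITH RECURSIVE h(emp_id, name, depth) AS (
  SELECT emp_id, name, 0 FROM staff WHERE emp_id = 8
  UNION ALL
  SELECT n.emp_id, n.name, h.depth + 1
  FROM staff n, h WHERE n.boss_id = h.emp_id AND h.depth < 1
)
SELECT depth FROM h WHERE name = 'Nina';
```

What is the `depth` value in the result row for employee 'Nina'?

Base: emp_id=8 (Raj) at depth 0.
Iteration 1: rows with boss_id in {8} -> Xena (id 9, depth 1), Nina (id 11, depth 1).
Iteration 2: depth < 1 fails for all current rows; recursion stops.

1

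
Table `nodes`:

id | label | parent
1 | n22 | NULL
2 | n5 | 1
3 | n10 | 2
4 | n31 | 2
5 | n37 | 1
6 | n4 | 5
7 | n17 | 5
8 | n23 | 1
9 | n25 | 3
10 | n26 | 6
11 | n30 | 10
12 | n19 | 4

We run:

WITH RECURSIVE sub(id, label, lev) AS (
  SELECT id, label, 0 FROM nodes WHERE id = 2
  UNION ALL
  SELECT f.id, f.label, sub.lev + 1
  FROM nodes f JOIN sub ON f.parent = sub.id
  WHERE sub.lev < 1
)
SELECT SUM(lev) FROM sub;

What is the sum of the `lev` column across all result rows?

Base: id=2 (n5) at lev 0.
Iteration 1: rows with parent in {2} -> n10 (id 3, lev 1), n31 (id 4, lev 1).
Iteration 2: lev < 1 fails for all current rows; recursion stops.
SUM(lev) = 0 + 1 + 1 = 2.

2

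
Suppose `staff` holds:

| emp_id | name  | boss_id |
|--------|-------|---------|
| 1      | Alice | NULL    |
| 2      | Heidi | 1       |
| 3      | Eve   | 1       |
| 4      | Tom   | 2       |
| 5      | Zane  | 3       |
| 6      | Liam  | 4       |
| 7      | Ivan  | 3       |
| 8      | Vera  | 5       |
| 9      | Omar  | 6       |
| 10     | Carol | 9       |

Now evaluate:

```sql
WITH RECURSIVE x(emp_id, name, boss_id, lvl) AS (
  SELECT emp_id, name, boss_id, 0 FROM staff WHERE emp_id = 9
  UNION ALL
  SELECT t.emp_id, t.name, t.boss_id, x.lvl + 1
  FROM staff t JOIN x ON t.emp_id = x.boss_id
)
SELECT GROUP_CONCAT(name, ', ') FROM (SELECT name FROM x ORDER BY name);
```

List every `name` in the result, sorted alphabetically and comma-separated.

Base: emp_id=9 (Omar), boss_id=6, lvl 0.
Iteration 1: join on emp_id=6 -> Liam (id 6, boss_id=4, lvl 1).
Iteration 2: join on emp_id=4 -> Tom (id 4, boss_id=2, lvl 2).
Iteration 3: join on emp_id=2 -> Heidi (id 2, boss_id=1, lvl 3).
Iteration 4: join on emp_id=1 -> Alice (id 1, boss_id=NULL, lvl 4).
Iteration 5: boss_id is NULL; no match; recursion stops.

Alice, Heidi, Liam, Omar, Tom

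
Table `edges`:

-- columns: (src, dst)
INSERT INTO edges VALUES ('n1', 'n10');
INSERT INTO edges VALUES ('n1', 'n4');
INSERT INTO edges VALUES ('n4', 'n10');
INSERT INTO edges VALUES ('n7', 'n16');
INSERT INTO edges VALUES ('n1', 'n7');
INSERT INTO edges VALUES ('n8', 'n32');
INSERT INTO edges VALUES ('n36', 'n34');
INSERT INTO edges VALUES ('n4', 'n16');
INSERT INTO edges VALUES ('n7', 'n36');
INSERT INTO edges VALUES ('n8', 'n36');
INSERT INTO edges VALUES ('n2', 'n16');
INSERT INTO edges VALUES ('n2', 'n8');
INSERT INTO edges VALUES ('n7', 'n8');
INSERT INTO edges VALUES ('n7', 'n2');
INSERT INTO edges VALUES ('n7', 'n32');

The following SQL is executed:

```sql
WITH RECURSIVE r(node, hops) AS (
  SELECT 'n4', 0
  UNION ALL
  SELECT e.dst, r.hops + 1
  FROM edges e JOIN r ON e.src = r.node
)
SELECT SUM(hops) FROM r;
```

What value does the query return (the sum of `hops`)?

Base: (n4, hops=0).
Iteration 1: edges from {n4} -> (n10, hops=1), (n16, hops=1).
Iteration 2: no outgoing edges from {n10,n16}; recursion stops.
SUM(hops) = 0 + 1 + 1 = 2.

2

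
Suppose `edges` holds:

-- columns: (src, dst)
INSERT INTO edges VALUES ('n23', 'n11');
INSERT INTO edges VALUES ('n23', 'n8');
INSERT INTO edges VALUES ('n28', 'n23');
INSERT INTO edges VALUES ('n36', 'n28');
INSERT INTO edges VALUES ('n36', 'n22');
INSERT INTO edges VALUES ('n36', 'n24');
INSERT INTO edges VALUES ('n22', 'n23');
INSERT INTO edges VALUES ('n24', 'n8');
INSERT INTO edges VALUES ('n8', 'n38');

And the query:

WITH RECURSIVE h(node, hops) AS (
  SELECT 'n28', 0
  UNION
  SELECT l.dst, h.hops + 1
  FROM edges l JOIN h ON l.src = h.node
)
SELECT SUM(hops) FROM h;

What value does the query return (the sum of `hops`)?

8

Base: (n28, hops=0).
Iteration 1: edges from {n28} -> (n23, hops=1).
Iteration 2: edges from {n23} -> (n11, hops=2), (n8, hops=2).
Iteration 3: edges from {n11,n8} -> (n38, hops=3).
Iteration 4: no outgoing edges from {n38}; recursion stops.
SUM(hops) = 0 + 1 + 2 + 2 + 3 = 8.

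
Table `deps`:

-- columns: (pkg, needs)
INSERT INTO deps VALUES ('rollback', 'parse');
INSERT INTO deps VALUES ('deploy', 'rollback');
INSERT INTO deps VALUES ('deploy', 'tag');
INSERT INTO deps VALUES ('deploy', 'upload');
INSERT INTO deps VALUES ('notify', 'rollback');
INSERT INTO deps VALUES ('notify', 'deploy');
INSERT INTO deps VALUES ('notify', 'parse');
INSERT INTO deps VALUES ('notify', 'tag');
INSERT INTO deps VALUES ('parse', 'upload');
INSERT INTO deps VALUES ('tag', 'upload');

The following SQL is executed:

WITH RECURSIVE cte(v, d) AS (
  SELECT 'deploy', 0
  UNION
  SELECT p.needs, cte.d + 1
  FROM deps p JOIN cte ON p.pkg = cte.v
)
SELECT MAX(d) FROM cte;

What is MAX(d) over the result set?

3

Base: (deploy, d=0).
Iteration 1: edges from {deploy} -> (rollback, d=1), (tag, d=1), (upload, d=1).
Iteration 2: edges from {rollback,tag,upload} -> (parse, d=2), (upload, d=2).
Iteration 3: edges from {parse,upload} -> (upload, d=3).
Iteration 4: no outgoing edges from {upload}; recursion stops.
d values: 0, 1, 1, 1, 2, 2, 3; the maximum is 3.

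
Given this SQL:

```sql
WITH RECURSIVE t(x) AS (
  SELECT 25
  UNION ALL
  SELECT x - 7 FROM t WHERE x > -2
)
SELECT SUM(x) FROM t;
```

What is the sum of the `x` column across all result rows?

Base: x=25.
Iteration 1: 25 > -2 holds -> x = 25 - 7 = 18.
Iteration 2: 18 > -2 holds -> x = 18 - 7 = 11.
Iteration 3: 11 > -2 holds -> x = 11 - 7 = 4.
Iteration 4: 4 > -2 holds -> x = 4 - 7 = -3.
Iteration 5: -3 > -2 fails; recursion stops.
SUM(x) = 25 + 18 + 11 + 4 + -3 = 55.

55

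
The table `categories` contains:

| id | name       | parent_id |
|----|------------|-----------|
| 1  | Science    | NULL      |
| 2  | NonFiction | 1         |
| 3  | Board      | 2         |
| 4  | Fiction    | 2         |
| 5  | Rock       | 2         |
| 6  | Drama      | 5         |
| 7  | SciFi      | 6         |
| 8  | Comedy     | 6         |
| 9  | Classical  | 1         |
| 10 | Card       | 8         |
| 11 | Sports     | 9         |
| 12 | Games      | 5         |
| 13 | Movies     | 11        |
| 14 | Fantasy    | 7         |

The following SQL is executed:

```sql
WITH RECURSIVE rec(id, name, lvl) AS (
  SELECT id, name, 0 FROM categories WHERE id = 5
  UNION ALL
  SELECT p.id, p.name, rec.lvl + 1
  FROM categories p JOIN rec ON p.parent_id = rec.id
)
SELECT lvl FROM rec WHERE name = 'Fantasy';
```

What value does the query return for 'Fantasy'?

Base: id=5 (Rock) at lvl 0.
Iteration 1: rows with parent_id in {5} -> Drama (id 6, lvl 1), Games (id 12, lvl 1).
Iteration 2: rows with parent_id in {6,12} -> SciFi (id 7, lvl 2), Comedy (id 8, lvl 2).
Iteration 3: rows with parent_id in {7,8} -> Card (id 10, lvl 3), Fantasy (id 14, lvl 3).
Iteration 4: no rows with parent_id in {10,14}; recursion stops.

3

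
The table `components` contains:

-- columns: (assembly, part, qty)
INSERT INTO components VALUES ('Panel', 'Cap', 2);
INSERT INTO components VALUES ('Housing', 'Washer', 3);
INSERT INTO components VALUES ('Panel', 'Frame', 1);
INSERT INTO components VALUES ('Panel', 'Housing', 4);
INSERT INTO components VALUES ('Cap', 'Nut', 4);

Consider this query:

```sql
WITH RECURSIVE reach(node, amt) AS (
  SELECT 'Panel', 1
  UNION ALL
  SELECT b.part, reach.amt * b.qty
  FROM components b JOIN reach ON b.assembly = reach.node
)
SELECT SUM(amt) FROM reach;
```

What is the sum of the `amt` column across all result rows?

28

Base: (Panel, amt=1).
Iteration 1: components of {Panel} -> Cap = 1*2 = 2, Frame = 1*1 = 1, Housing = 1*4 = 4.
Iteration 2: components of {Cap,Frame,Housing} -> Nut = 2*4 = 8, Washer = 4*3 = 12.
Iteration 3: no further components; recursion stops.
SUM(amt) = 1 + 4 + 2 + 1 + 12 + 8 = 28.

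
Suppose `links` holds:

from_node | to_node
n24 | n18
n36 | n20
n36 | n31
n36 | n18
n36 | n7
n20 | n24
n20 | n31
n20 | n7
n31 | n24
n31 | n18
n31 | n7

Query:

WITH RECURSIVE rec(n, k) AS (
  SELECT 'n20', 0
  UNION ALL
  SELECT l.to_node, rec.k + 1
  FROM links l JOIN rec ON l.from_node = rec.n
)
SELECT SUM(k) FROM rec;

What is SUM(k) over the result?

14

Base: (n20, k=0).
Iteration 1: edges from {n20} -> (n24, k=1), (n31, k=1), (n7, k=1).
Iteration 2: edges from {n24,n31,n7} -> (n18, k=2) x2, (n24, k=2), (n7, k=2). [UNION ALL keeps all 4 new rows, including repeats]
Iteration 3: edges from {n18,n24,n7} -> (n18, k=3).
Iteration 4: no outgoing edges from {n18}; recursion stops.
SUM(k) = 0 + 1 + 1 + 1 + 2 + 2 + 2 + 2 + 3 = 14.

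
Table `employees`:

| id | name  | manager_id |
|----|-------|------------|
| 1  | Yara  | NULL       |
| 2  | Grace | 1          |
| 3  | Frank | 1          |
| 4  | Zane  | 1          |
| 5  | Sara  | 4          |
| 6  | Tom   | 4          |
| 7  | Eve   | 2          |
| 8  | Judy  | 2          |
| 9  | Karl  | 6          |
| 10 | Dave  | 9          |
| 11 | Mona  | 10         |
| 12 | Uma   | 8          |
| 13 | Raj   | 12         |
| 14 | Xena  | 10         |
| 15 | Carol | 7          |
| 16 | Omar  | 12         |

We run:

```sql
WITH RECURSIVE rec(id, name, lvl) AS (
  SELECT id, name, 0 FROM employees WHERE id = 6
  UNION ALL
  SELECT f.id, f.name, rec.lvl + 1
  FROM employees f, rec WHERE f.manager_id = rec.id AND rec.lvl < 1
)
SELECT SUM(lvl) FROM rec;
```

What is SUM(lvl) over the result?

Base: id=6 (Tom) at lvl 0.
Iteration 1: rows with manager_id in {6} -> Karl (id 9, lvl 1).
Iteration 2: lvl < 1 fails for all current rows; recursion stops.
SUM(lvl) = 0 + 1 = 1.

1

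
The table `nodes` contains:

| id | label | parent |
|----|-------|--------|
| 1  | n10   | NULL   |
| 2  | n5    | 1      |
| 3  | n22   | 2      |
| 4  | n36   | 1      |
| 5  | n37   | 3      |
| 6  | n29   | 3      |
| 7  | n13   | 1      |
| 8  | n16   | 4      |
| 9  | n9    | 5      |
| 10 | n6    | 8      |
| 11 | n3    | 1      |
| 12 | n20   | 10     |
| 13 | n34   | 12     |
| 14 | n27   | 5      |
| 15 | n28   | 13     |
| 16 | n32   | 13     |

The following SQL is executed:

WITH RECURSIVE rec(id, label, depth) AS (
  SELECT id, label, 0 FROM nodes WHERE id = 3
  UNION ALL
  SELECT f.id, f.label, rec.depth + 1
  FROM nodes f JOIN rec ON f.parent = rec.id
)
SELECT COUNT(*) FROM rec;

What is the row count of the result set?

Base: id=3 (n22) at depth 0.
Iteration 1: rows with parent in {3} -> n37 (id 5, depth 1), n29 (id 6, depth 1).
Iteration 2: rows with parent in {5,6} -> n9 (id 9, depth 2), n27 (id 14, depth 2).
Iteration 3: no rows with parent in {9,14}; recursion stops.
Total rows emitted: 5.

5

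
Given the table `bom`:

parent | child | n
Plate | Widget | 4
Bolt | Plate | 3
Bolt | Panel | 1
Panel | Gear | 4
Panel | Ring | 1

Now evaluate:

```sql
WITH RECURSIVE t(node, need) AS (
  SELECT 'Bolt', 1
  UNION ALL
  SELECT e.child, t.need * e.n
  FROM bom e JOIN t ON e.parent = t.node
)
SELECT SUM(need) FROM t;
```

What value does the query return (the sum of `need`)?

22

Base: (Bolt, need=1).
Iteration 1: components of {Bolt} -> Panel = 1*1 = 1, Plate = 1*3 = 3.
Iteration 2: components of {Panel,Plate} -> Gear = 1*4 = 4, Ring = 1*1 = 1, Widget = 3*4 = 12.
Iteration 3: no further components; recursion stops.
SUM(need) = 1 + 1 + 3 + 4 + 1 + 12 = 22.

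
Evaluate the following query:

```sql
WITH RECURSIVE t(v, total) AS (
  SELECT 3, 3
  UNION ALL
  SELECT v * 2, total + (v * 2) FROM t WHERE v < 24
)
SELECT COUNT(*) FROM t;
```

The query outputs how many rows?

Base: v=3, total=3.
Iteration 1: 3 < 24 holds -> v = 3 * 2 = 6, total = 3 + 6 = 9.
Iteration 2: 6 < 24 holds -> v = 6 * 2 = 12, total = 9 + 12 = 21.
Iteration 3: 12 < 24 holds -> v = 12 * 2 = 24, total = 21 + 24 = 45.
Iteration 4: 24 < 24 fails; recursion stops.
Total rows emitted: 4.

4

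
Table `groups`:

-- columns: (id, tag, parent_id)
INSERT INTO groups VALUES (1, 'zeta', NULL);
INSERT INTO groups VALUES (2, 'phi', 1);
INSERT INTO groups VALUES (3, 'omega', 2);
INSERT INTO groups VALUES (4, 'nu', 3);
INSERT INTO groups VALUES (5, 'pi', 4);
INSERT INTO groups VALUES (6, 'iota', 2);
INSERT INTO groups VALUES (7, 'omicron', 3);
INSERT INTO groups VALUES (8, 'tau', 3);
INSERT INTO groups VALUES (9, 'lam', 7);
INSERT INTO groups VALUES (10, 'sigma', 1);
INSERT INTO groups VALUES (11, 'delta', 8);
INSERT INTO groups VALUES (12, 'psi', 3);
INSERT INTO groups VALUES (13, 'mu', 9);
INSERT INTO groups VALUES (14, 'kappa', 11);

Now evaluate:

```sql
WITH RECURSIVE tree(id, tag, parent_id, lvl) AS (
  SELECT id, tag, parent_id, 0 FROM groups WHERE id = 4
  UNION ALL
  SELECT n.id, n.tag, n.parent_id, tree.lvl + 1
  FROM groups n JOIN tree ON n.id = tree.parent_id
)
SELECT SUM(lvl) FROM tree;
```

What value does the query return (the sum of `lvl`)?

Base: id=4 (nu), parent_id=3, lvl 0.
Iteration 1: join on id=3 -> omega (id 3, parent_id=2, lvl 1).
Iteration 2: join on id=2 -> phi (id 2, parent_id=1, lvl 2).
Iteration 3: join on id=1 -> zeta (id 1, parent_id=NULL, lvl 3).
Iteration 4: parent_id is NULL; no match; recursion stops.
SUM(lvl) = 0 + 1 + 2 + 3 = 6.

6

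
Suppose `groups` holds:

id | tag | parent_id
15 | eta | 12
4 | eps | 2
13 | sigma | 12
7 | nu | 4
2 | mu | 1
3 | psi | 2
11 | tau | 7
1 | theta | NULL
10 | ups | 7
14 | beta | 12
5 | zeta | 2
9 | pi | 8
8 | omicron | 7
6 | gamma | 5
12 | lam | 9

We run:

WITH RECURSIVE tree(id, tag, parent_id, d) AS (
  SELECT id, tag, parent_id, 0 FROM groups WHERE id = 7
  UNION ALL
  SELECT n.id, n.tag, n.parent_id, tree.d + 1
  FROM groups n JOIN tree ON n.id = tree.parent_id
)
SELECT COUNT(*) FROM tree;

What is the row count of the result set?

Base: id=7 (nu), parent_id=4, d 0.
Iteration 1: join on id=4 -> eps (id 4, parent_id=2, d 1).
Iteration 2: join on id=2 -> mu (id 2, parent_id=1, d 2).
Iteration 3: join on id=1 -> theta (id 1, parent_id=NULL, d 3).
Iteration 4: parent_id is NULL; no match; recursion stops.
Total rows emitted: 4.

4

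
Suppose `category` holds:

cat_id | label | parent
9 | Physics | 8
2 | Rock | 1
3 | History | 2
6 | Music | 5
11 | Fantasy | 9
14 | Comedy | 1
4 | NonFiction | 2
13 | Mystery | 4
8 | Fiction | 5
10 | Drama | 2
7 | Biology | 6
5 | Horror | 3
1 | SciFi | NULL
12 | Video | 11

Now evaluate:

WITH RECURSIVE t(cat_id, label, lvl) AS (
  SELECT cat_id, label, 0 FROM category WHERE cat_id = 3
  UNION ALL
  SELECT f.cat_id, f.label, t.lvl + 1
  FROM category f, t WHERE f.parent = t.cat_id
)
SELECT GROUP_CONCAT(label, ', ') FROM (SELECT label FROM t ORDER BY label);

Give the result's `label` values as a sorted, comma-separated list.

Biology, Fantasy, Fiction, History, Horror, Music, Physics, Video

Base: cat_id=3 (History) at lvl 0.
Iteration 1: rows with parent in {3} -> Horror (id 5, lvl 1).
Iteration 2: rows with parent in {5} -> Music (id 6, lvl 2), Fiction (id 8, lvl 2).
Iteration 3: rows with parent in {6,8} -> Biology (id 7, lvl 3), Physics (id 9, lvl 3).
Iteration 4: rows with parent in {7,9} -> Fantasy (id 11, lvl 4).
Iteration 5: rows with parent in {11} -> Video (id 12, lvl 5).
Iteration 6: no rows with parent in {12}; recursion stops.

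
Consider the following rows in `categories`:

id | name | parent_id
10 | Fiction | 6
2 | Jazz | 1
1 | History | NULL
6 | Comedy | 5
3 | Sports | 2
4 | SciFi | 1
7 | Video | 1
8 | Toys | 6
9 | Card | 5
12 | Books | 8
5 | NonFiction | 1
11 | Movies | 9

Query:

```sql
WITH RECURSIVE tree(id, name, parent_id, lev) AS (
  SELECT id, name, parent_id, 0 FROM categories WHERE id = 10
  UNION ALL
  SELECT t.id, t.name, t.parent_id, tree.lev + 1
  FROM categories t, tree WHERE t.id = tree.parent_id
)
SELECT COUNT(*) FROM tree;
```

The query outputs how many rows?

4

Base: id=10 (Fiction), parent_id=6, lev 0.
Iteration 1: join on id=6 -> Comedy (id 6, parent_id=5, lev 1).
Iteration 2: join on id=5 -> NonFiction (id 5, parent_id=1, lev 2).
Iteration 3: join on id=1 -> History (id 1, parent_id=NULL, lev 3).
Iteration 4: parent_id is NULL; no match; recursion stops.
Total rows emitted: 4.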